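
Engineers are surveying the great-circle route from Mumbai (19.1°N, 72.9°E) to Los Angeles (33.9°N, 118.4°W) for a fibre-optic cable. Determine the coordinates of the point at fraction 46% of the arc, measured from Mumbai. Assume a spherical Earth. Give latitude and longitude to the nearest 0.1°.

≈ (73.4°N, 109.4°E)

From cos δ = sin φ₁ sin φ₂ + cos φ₁ cos φ₂ cos Δλ, the central angle is δ ≈ 2.198 rad (125.9°).
Interpolate at f = 0.46 with slerp weights a = sin((1−f)δ)/sin δ ≈ 1.145, b = sin(fδ)/sin δ ≈ 1.046.
p = a·p₁ + b·p₂ ≈ (-0.095, 0.270, 0.958); φ = arcsin(p_z) ≈ 73.36°, λ = atan2(p_y, p_x) ≈ 109.37°.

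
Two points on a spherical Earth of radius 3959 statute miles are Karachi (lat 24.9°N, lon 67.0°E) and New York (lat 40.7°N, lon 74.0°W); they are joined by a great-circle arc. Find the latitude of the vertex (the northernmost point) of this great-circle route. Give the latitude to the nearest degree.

≈ 63°N

The great circle lies in the plane with unit normal n̂ = (p₁ × p₂)/|p₁ × p₂|.
Here n̂_z ≈ -0.448; the vertex latitude is φ_max = arccos|n̂_z| ≈ 63.4°.
Check via Clairaut: cos φ_max = |cos φ₁| · sin C = cos(24.9°)·sin(29.6°) ≈ 0.448, again giving ≈ 63.4°.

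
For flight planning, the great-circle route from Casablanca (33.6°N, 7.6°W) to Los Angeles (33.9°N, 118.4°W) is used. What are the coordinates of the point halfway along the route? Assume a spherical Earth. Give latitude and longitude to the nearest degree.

Convert each endpoint to a unit vector on the sphere (x = cos φ cos λ, y = cos φ sin λ, z = sin φ).
The central angle between the endpoints is δ = arccos(p₁·p₂) ≈ 1.508 rad (86.4°).
Interpolate at f = 1/2 with slerp weights a = sin((1−f)δ)/sin δ ≈ 0.686, b = sin(fδ)/sin δ ≈ 0.686.
p = a·p₁ + b·p₂ ≈ (0.295, -0.576, 0.762); φ = arcsin(p_z) ≈ 49.64°, λ = atan2(p_y, p_x) ≈ -62.85°.

≈ 50°N, 63°W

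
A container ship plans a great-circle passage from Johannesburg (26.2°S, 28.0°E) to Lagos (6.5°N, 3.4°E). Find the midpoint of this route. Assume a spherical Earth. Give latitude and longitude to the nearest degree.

≈ 10°S, 15°E

Write both endpoints as unit vectors p₁, p₂ with components (cos φ cos λ, cos φ sin λ, sin φ).
The central angle between the endpoints is δ = arccos(p₁·p₂) ≈ 0.707 rad (40.5°).
Interpolate at f = 1/2 with slerp weights a = sin((1−f)δ)/sin δ ≈ 0.533, b = sin(fδ)/sin δ ≈ 0.533.
p = a·p₁ + b·p₂ ≈ (0.951, 0.256, -0.175); φ = arcsin(p_z) ≈ -10.08°, λ = atan2(p_y, p_x) ≈ 15.06°.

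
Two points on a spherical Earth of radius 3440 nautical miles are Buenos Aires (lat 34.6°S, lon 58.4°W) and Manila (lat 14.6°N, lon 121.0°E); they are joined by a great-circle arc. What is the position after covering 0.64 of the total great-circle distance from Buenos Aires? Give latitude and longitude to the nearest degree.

From cos δ = sin φ₁ sin φ₂ + cos φ₁ cos φ₂ cos Δλ, the central angle is δ ≈ 2.792 rad (160.0°).
Interpolate at f = 0.64 with slerp weights a = sin((1−f)δ)/sin δ ≈ 2.468, b = sin(fδ)/sin δ ≈ 2.855.
p = a·p₁ + b·p₂ ≈ (-0.358, 0.638, -0.682); φ = arcsin(p_z) ≈ -42.98°, λ = atan2(p_y, p_x) ≈ 119.33°.

≈ lat 43°S, lon 119°E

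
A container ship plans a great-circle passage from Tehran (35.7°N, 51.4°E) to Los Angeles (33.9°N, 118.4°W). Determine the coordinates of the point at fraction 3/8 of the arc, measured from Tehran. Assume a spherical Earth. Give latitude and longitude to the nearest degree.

From cos δ = sin φ₁ sin φ₂ + cos φ₁ cos φ₂ cos Δλ, the central angle is δ ≈ 1.916 rad (109.8°).
Interpolate at f = 3/8 with slerp weights a = sin((1−f)δ)/sin δ ≈ 0.989, b = sin(fδ)/sin δ ≈ 0.699.
p = a·p₁ + b·p₂ ≈ (0.225, 0.117, 0.967); φ = arcsin(p_z) ≈ 75.29°, λ = atan2(p_y, p_x) ≈ 27.52°.

≈ 75°N, 28°E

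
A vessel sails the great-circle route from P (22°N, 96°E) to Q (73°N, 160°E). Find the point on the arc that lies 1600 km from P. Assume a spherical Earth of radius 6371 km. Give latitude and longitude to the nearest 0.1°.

≈ (35.6°N, 101.2°E)

Write both endpoints as unit vectors p₁, p₂ with components (cos φ cos λ, cos φ sin λ, sin φ).
The central angle between the endpoints is δ = arccos(p₁·p₂) ≈ 1.073 rad (61.5°). The total great-circle distance is δ·R ≈ 1.073 × 6371 ≈ 6839 km, so the target fraction is f = 1600/6839 ≈ 0.234.
Interpolate at f ≈ 0.234 with slerp weights a = sin((1−f)δ)/sin δ ≈ 0.834, b = sin(fδ)/sin δ ≈ 0.283.
p = a·p₁ + b·p₂ ≈ (-0.158, 0.797, 0.583); φ = arcsin(p_z) ≈ 35.64°, λ = atan2(p_y, p_x) ≈ 101.25°.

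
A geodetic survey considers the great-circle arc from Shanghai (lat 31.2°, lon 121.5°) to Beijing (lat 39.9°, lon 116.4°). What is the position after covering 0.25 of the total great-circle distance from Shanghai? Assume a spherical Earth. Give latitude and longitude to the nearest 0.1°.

≈ lat 33.4°, lon 120.3°

Write both endpoints as unit vectors p₁, p₂ with components (cos φ cos λ, cos φ sin λ, sin φ).
The central angle between the endpoints is δ = arccos(p₁·p₂) ≈ 0.168 rad (9.6°).
Interpolate at f = 0.25 with slerp weights a = sin((1−f)δ)/sin δ ≈ 0.752, b = sin(fδ)/sin δ ≈ 0.251.
p = a·p₁ + b·p₂ ≈ (-0.422, 0.721, 0.550); φ = arcsin(p_z) ≈ 33.39°, λ = atan2(p_y, p_x) ≈ 120.32°.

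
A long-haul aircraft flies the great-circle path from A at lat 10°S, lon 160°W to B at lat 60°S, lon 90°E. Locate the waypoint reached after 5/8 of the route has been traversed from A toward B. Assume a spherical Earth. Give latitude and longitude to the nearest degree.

≈ lat 55°S, lon 156°E

Write both endpoints as unit vectors p₁, p₂ with components (cos φ cos λ, cos φ sin λ, sin φ).
The central angle between the endpoints is δ = arccos(p₁·p₂) ≈ 1.589 rad (91.0°).
Interpolate at f = 5/8 with slerp weights a = sin((1−f)δ)/sin δ ≈ 0.561, b = sin(fδ)/sin δ ≈ 0.838.
p = a·p₁ + b·p₂ ≈ (-0.519, 0.230, -0.823); φ = arcsin(p_z) ≈ -55.39°, λ = atan2(p_y, p_x) ≈ 156.13°.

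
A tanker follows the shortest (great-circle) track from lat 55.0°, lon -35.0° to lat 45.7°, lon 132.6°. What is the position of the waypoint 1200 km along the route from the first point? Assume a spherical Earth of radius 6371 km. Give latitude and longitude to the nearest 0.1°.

≈ lat 65.6°, lon -31.0°

Convert each endpoint to a unit vector on the sphere (x = cos φ cos λ, y = cos φ sin λ, z = sin φ).
The central angle between the endpoints is δ = arccos(p₁·p₂) ≈ 1.375 rad (78.8°). The total great-circle distance is δ·R ≈ 1.375 × 6371 ≈ 8757 km, so the target fraction is f = 1200/8757 ≈ 0.137.
Interpolate at f ≈ 0.137 with slerp weights a = sin((1−f)δ)/sin δ ≈ 0.945, b = sin(fδ)/sin δ ≈ 0.191.
p = a·p₁ + b·p₂ ≈ (0.354, -0.213, 0.911); φ = arcsin(p_z) ≈ 65.62°, λ = atan2(p_y, p_x) ≈ -31.02°.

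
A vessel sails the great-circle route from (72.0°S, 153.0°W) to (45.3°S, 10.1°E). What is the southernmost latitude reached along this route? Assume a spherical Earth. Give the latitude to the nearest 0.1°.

≈ 85.9°S

The great circle lies in the plane with unit normal n̂ = (p₁ × p₂)/|p₁ × p₂|.
Here n̂_z ≈ +0.072; the vertex latitude is φ_max = arccos|n̂_z| ≈ 85.9°.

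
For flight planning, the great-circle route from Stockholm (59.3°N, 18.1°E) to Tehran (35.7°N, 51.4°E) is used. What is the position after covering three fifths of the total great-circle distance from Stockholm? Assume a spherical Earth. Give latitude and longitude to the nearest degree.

≈ (46°N, 42°E)

Convert each endpoint to a unit vector on the sphere (x = cos φ cos λ, y = cos φ sin λ, z = sin φ).
The central angle between the endpoints is δ = arccos(p₁·p₂) ≈ 0.558 rad (32.0°).
Interpolate at f = 3/5 with slerp weights a = sin((1−f)δ)/sin δ ≈ 0.418, b = sin(fδ)/sin δ ≈ 0.621.
p = a·p₁ + b·p₂ ≈ (0.517, 0.460, 0.722); φ = arcsin(p_z) ≈ 46.19°, λ = atan2(p_y, p_x) ≈ 41.66°.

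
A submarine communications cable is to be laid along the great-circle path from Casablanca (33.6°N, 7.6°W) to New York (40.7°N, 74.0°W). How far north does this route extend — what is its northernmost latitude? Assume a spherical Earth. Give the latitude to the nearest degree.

≈ 43°N

The great circle lies in the plane with unit normal n̂ = (p₁ × p₂)/|p₁ × p₂|.
Here n̂_z ≈ -0.733; the vertex latitude is φ_max = arccos|n̂_z| ≈ 42.9°.
Check via Clairaut: cos φ_max = |cos φ₁| · sin C = cos(33.6°)·sin(61.6°) ≈ 0.733, again giving ≈ 42.9°.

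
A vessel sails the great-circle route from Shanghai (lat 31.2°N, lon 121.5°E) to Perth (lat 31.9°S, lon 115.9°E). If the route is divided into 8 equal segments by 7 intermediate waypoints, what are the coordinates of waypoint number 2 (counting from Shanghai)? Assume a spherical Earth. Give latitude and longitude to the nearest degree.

The haversine formula gives a central angle δ ≈ 1.105 rad (63.3°) between the endpoints.
Interpolate at f = 2/8 with slerp weights a = sin((1−f)δ)/sin δ ≈ 0.825, b = sin(fδ)/sin δ ≈ 0.305.
p = a·p₁ + b·p₂ ≈ (-0.482, 0.835, 0.266); φ = arcsin(p_z) ≈ 15.43°, λ = atan2(p_y, p_x) ≈ 120.00°.

≈ lat 15°N, lon 120°E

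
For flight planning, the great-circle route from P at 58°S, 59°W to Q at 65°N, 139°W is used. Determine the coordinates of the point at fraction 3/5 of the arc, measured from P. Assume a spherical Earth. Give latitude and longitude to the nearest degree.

≈ 17°N, 98°W

Write both endpoints as unit vectors p₁, p₂ with components (cos φ cos λ, cos φ sin λ, sin φ).
The central angle between the endpoints is δ = arccos(p₁·p₂) ≈ 2.389 rad (136.9°).
Interpolate at f = 3/5 with slerp weights a = sin((1−f)δ)/sin δ ≈ 1.194, b = sin(fδ)/sin δ ≈ 1.449.
p = a·p₁ + b·p₂ ≈ (-0.136, -0.944, 0.300); φ = arcsin(p_z) ≈ 17.47°, λ = atan2(p_y, p_x) ≈ -98.20°.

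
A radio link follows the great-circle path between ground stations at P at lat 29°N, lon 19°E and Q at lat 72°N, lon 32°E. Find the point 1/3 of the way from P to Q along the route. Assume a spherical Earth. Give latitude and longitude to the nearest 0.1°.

Convert each endpoint to a unit vector on the sphere (x = cos φ cos λ, y = cos φ sin λ, z = sin φ).
The central angle between the endpoints is δ = arccos(p₁·p₂) ≈ 0.761 rad (43.6°).
Interpolate at f = 1/3 with slerp weights a = sin((1−f)δ)/sin δ ≈ 0.704, b = sin(fδ)/sin δ ≈ 0.364.
p = a·p₁ + b·p₂ ≈ (0.678, 0.260, 0.688); φ = arcsin(p_z) ≈ 43.44°, λ = atan2(p_y, p_x) ≈ 21.00°.

≈ lat 43.4°N, lon 21.0°E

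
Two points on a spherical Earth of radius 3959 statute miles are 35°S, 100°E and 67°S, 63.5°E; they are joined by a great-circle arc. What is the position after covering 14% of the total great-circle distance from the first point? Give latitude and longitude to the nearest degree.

Convert each endpoint to a unit vector on the sphere (x = cos φ cos λ, y = cos φ sin λ, z = sin φ).
The central angle between the endpoints is δ = arccos(p₁·p₂) ≈ 0.668 rad (38.3°).
Interpolate at f = 0.14 with slerp weights a = sin((1−f)δ)/sin δ ≈ 0.877, b = sin(fδ)/sin δ ≈ 0.151.
p = a·p₁ + b·p₂ ≈ (-0.099, 0.760, -0.642); φ = arcsin(p_z) ≈ -39.94°, λ = atan2(p_y, p_x) ≈ 97.38°.

≈ 40°S, 97°E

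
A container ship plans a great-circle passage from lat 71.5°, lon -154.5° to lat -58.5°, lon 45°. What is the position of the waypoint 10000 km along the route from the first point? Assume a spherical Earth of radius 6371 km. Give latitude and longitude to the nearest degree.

Convert each endpoint to a unit vector on the sphere (x = cos φ cos λ, y = cos φ sin λ, z = sin φ).
The central angle between the endpoints is δ = arccos(p₁·p₂) ≈ 2.876 rad (164.8°). The total great-circle distance is δ·R ≈ 2.876 × 6371 ≈ 18321 km, so the target fraction is f = 10000/18321 ≈ 0.546.
Interpolate at f ≈ 0.546 with slerp weights a = sin((1−f)δ)/sin δ ≈ 3.673, b = sin(fδ)/sin δ ≈ 3.806.
p = a·p₁ + b·p₂ ≈ (0.354, 0.904, 0.238); φ = arcsin(p_z) ≈ 13.79°, λ = atan2(p_y, p_x) ≈ 68.62°.

≈ lat 14°, lon 69°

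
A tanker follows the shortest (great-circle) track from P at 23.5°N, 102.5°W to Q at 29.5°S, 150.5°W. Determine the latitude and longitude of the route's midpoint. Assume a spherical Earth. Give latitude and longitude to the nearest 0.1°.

Convert each endpoint to a unit vector on the sphere (x = cos φ cos λ, y = cos φ sin λ, z = sin φ).
The central angle between the endpoints is δ = arccos(p₁·p₂) ≈ 1.226 rad (70.3°).
Interpolate at f = 1/2 with slerp weights a = sin((1−f)δ)/sin δ ≈ 0.611, b = sin(fδ)/sin δ ≈ 0.611.
p = a·p₁ + b·p₂ ≈ (-0.584, -0.809, -0.057); φ = arcsin(p_z) ≈ -3.28°, λ = atan2(p_y, p_x) ≈ -125.83°.

≈ 3.3°S, 125.8°W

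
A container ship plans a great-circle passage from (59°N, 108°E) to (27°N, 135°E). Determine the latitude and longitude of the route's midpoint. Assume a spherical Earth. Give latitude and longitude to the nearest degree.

Write both endpoints as unit vectors p₁, p₂ with components (cos φ cos λ, cos φ sin λ, sin φ).
The central angle between the endpoints is δ = arccos(p₁·p₂) ≈ 0.647 rad (37.1°).
Interpolate at f = 1/2 with slerp weights a = sin((1−f)δ)/sin δ ≈ 0.527, b = sin(fδ)/sin δ ≈ 0.527.
p = a·p₁ + b·p₂ ≈ (-0.416, 0.591, 0.691); φ = arcsin(p_z) ≈ 43.74°, λ = atan2(p_y, p_x) ≈ 125.17°.

≈ (44°N, 125°E)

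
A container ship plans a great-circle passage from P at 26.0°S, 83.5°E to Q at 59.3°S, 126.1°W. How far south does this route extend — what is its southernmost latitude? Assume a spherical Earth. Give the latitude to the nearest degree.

The great circle lies in the plane with unit normal n̂ = (p₁ × p₂)/|p₁ × p₂|.
Here n̂_z ≈ +0.227; the vertex latitude is φ_max = arccos|n̂_z| ≈ 76.9°.
Check via Clairaut: cos φ_max = |cos φ₁| · sin C = cos(26.0°)·sin(165.4°) ≈ 0.227, again giving ≈ 76.9°.

≈ 77°S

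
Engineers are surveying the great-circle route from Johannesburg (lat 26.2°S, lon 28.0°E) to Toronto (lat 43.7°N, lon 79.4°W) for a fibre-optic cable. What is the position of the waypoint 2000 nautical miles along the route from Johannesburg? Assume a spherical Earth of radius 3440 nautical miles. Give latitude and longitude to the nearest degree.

≈ lat 4°S, lon 2°E

Convert each endpoint to a unit vector on the sphere (x = cos φ cos λ, y = cos φ sin λ, z = sin φ).
The central angle between the endpoints is δ = arccos(p₁·p₂) ≈ 2.093 rad (119.9°). The total great-circle distance is δ·R ≈ 2.093 × 3440 ≈ 7201 nmi, so the target fraction is f = 2000/7201 ≈ 0.278.
Interpolate at f ≈ 0.278 with slerp weights a = sin((1−f)δ)/sin δ ≈ 1.152, b = sin(fδ)/sin δ ≈ 0.634.
p = a·p₁ + b·p₂ ≈ (0.997, 0.035, -0.071); φ = arcsin(p_z) ≈ -4.06°, λ = atan2(p_y, p_x) ≈ 2.00°.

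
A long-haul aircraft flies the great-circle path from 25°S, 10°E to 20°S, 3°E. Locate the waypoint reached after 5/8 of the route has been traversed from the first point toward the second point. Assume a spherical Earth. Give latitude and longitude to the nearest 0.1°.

Write both endpoints as unit vectors p₁, p₂ with components (cos φ cos λ, cos φ sin λ, sin φ).
The central angle between the endpoints is δ = arccos(p₁·p₂) ≈ 0.143 rad (8.2°).
Interpolate at f = 5/8 with slerp weights a = sin((1−f)δ)/sin δ ≈ 0.376, b = sin(fδ)/sin δ ≈ 0.626.
p = a·p₁ + b·p₂ ≈ (0.923, 0.090, -0.373); φ = arcsin(p_z) ≈ -21.91°, λ = atan2(p_y, p_x) ≈ 5.57°.

≈ 21.9°S, 5.6°E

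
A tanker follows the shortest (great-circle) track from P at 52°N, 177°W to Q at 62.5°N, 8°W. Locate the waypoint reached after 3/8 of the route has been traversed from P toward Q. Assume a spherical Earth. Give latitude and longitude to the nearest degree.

Convert each endpoint to a unit vector on the sphere (x = cos φ cos λ, y = cos φ sin λ, z = sin φ).
The central angle between the endpoints is δ = arccos(p₁·p₂) ≈ 1.137 rad (65.2°).
Interpolate at f = 3/8 with slerp weights a = sin((1−f)δ)/sin δ ≈ 0.719, b = sin(fδ)/sin δ ≈ 0.456.
p = a·p₁ + b·p₂ ≈ (-0.234, -0.052, 0.971); φ = arcsin(p_z) ≈ 76.15°, λ = atan2(p_y, p_x) ≈ -167.34°.

≈ 76°N, 167°W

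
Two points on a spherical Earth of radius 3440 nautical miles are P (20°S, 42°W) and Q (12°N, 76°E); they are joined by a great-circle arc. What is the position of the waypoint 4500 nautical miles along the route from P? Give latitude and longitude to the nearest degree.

Write both endpoints as unit vectors p₁, p₂ with components (cos φ cos λ, cos φ sin λ, sin φ).
The central angle between the endpoints is δ = arccos(p₁·p₂) ≈ 2.097 rad (120.2°). The total great-circle distance is δ·R ≈ 2.097 × 3440 ≈ 7215 nmi, so the target fraction is f = 4500/7215 ≈ 0.624.
Interpolate at f ≈ 0.624 with slerp weights a = sin((1−f)δ)/sin δ ≈ 0.821, b = sin(fδ)/sin δ ≈ 1.117.
p = a·p₁ + b·p₂ ≈ (0.838, 0.544, -0.049); φ = arcsin(p_z) ≈ -2.78°, λ = atan2(p_y, p_x) ≈ 32.99°.

≈ (3°S, 33°E)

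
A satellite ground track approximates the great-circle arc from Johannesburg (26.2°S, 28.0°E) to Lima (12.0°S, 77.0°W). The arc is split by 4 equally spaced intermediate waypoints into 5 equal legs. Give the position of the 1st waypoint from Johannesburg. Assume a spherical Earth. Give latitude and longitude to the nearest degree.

≈ 30°S, 6°E

Write both endpoints as unit vectors p₁, p₂ with components (cos φ cos λ, cos φ sin λ, sin φ).
The central angle between the endpoints is δ = arccos(p₁·p₂) ≈ 1.707 rad (97.8°).
Interpolate at f = 1/5 with slerp weights a = sin((1−f)δ)/sin δ ≈ 0.988, b = sin(fδ)/sin δ ≈ 0.338.
p = a·p₁ + b·p₂ ≈ (0.857, 0.094, -0.506); φ = arcsin(p_z) ≈ -30.43°, λ = atan2(p_y, p_x) ≈ 6.27°.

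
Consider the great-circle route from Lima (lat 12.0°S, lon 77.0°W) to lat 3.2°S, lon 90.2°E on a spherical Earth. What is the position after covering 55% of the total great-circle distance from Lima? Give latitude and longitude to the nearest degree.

The haversine formula gives a central angle δ ≈ 2.796 rad (160.2°) between the endpoints.
Interpolate at f = 0.55 with slerp weights a = sin((1−f)δ)/sin δ ≈ 2.806, b = sin(fδ)/sin δ ≈ 2.947.
p = a·p₁ + b·p₂ ≈ (0.607, 0.268, -0.748); φ = arcsin(p_z) ≈ -48.41°, λ = atan2(p_y, p_x) ≈ 23.86°.

≈ lat 48°S, lon 24°E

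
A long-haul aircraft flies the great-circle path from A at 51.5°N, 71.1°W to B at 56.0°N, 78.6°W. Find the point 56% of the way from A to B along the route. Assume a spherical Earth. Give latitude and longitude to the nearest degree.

≈ 54°N, 75°W

Write both endpoints as unit vectors p₁, p₂ with components (cos φ cos λ, cos φ sin λ, sin φ).
The central angle between the endpoints is δ = arccos(p₁·p₂) ≈ 0.110 rad (6.3°).
Interpolate at f = 0.56 with slerp weights a = sin((1−f)δ)/sin δ ≈ 0.441, b = sin(fδ)/sin δ ≈ 0.561.
p = a·p₁ + b·p₂ ≈ (0.151, -0.567, 0.810); φ = arcsin(p_z) ≈ 54.08°, λ = atan2(p_y, p_x) ≈ -75.10°.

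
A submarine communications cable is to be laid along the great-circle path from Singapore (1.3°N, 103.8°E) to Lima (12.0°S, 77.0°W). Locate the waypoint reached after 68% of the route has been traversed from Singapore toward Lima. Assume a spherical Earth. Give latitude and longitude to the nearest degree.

Convert each endpoint to a unit vector on the sphere (x = cos φ cos λ, y = cos φ sin λ, z = sin φ).
The central angle between the endpoints is δ = arccos(p₁·p₂) ≈ 2.954 rad (169.3°).
Interpolate at f = 0.68 with slerp weights a = sin((1−f)δ)/sin δ ≈ 4.355, b = sin(fδ)/sin δ ≈ 4.864.
p = a·p₁ + b·p₂ ≈ (0.032, -0.408, -0.912); φ = arcsin(p_z) ≈ -65.85°, λ = atan2(p_y, p_x) ≈ -85.55°.

≈ (66°S, 86°W)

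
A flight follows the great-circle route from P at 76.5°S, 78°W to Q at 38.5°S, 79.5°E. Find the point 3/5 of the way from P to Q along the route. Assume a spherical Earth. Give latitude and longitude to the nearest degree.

From cos δ = sin φ₁ sin φ₂ + cos φ₁ cos φ₂ cos Δλ, the central angle is δ ≈ 1.119 rad (64.1°).
Interpolate at f = 3/5 with slerp weights a = sin((1−f)δ)/sin δ ≈ 0.481, b = sin(fδ)/sin δ ≈ 0.691.
p = a·p₁ + b·p₂ ≈ (0.122, 0.422, -0.898); φ = arcsin(p_z) ≈ -63.93°, λ = atan2(p_y, p_x) ≈ 73.89°.

≈ 64°S, 74°E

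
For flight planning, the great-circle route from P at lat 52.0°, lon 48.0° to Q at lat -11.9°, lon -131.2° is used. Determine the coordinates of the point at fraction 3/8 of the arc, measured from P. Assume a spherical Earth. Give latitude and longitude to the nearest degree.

≈ lat 76°, lon -128°

The haversine formula gives a central angle δ ≈ 2.442 rad (139.9°) between the endpoints.
Interpolate at f = 3/8 with slerp weights a = sin((1−f)δ)/sin δ ≈ 1.551, b = sin(fδ)/sin δ ≈ 1.231.
p = a·p₁ + b·p₂ ≈ (-0.154, -0.197, 0.968); φ = arcsin(p_z) ≈ 75.51°, λ = atan2(p_y, p_x) ≈ -128.15°.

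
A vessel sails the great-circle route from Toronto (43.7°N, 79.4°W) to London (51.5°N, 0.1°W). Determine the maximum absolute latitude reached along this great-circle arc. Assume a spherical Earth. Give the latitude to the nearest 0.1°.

≈ 55.5°N

The great circle lies in the plane with unit normal n̂ = (p₁ × p₂)/|p₁ × p₂|.
Here n̂_z ≈ +0.566; the vertex latitude is φ_max = arccos|n̂_z| ≈ 55.5°.
Check via Clairaut: cos φ_max = |cos φ₁| · sin C = cos(43.7°)·sin(51.5°) ≈ 0.566, again giving ≈ 55.5°.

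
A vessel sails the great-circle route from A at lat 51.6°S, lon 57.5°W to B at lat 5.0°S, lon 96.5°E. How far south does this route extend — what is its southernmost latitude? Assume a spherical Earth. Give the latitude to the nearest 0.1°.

The great circle lies in the plane with unit normal n̂ = (p₁ × p₂)/|p₁ × p₂|.
Here n̂_z ≈ +0.311; the vertex latitude is φ_max = arccos|n̂_z| ≈ 71.9°.
Check via Clairaut: cos φ_max = |cos φ₁| · sin C = cos(51.6°)·sin(150.0°) ≈ 0.311, again giving ≈ 71.9°.

≈ 71.9°S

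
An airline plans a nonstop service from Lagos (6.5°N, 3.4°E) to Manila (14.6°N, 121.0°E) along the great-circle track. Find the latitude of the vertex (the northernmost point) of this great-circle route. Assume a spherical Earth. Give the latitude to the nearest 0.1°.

≈ 20.4°N

The great circle lies in the plane with unit normal n̂ = (p₁ × p₂)/|p₁ × p₂|.
Here n̂_z ≈ +0.937; the vertex latitude is φ_max = arccos|n̂_z| ≈ 20.4°.
Check via Clairaut: cos φ_max = |cos φ₁| · sin C = cos(6.5°)·sin(70.6°) ≈ 0.937, again giving ≈ 20.4°.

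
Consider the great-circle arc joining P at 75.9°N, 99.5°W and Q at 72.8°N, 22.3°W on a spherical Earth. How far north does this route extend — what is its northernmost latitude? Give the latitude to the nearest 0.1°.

The great circle lies in the plane with unit normal n̂ = (p₁ × p₂)/|p₁ × p₂|.
Here n̂_z ≈ +0.210; the vertex latitude is φ_max = arccos|n̂_z| ≈ 77.9°.

≈ 77.9°N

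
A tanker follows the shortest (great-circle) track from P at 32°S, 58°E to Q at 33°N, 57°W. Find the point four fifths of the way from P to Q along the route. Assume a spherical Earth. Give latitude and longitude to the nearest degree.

≈ 22°N, 31°W

Convert each endpoint to a unit vector on the sphere (x = cos φ cos λ, y = cos φ sin λ, z = sin φ).
The central angle between the endpoints is δ = arccos(p₁·p₂) ≈ 2.201 rad (126.1°).
Interpolate at f = 4/5 with slerp weights a = sin((1−f)δ)/sin δ ≈ 0.527, b = sin(fδ)/sin δ ≈ 1.215.
p = a·p₁ + b·p₂ ≈ (0.792, -0.476, 0.382); φ = arcsin(p_z) ≈ 22.49°, λ = atan2(p_y, p_x) ≈ -30.98°.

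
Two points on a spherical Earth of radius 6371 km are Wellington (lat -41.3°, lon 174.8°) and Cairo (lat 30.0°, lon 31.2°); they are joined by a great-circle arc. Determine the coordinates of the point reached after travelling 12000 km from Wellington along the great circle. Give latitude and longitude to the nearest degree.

≈ lat 5°, lon 65°

Write both endpoints as unit vectors p₁, p₂ with components (cos φ cos λ, cos φ sin λ, sin φ).
The central angle between the endpoints is δ = arccos(p₁·p₂) ≈ 2.594 rad (148.6°). The total great-circle distance is δ·R ≈ 2.594 × 6371 ≈ 16525 km, so the target fraction is f = 12000/16525 ≈ 0.726.
Interpolate at f ≈ 0.726 with slerp weights a = sin((1−f)δ)/sin δ ≈ 1.252, b = sin(fδ)/sin δ ≈ 1.827.
p = a·p₁ + b·p₂ ≈ (0.417, 0.905, 0.087); φ = arcsin(p_z) ≈ 5.00°, λ = atan2(p_y, p_x) ≈ 65.28°.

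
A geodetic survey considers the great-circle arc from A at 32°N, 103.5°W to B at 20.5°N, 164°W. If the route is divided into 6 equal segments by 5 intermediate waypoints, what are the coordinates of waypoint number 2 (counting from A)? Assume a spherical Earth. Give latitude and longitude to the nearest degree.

Convert each endpoint to a unit vector on the sphere (x = cos φ cos λ, y = cos φ sin λ, z = sin φ).
The central angle between the endpoints is δ = arccos(p₁·p₂) ≈ 0.956 rad (54.8°).
Interpolate at f = 2/6 with slerp weights a = sin((1−f)δ)/sin δ ≈ 0.728, b = sin(fδ)/sin δ ≈ 0.384.
p = a·p₁ + b·p₂ ≈ (-0.490, -0.700, 0.520); φ = arcsin(p_z) ≈ 31.35°, λ = atan2(p_y, p_x) ≈ -124.98°.

≈ 31°N, 125°W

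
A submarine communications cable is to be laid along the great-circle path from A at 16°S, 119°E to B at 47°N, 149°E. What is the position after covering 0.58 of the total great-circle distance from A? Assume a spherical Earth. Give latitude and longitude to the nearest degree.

Convert each endpoint to a unit vector on the sphere (x = cos φ cos λ, y = cos φ sin λ, z = sin φ).
The central angle between the endpoints is δ = arccos(p₁·p₂) ≈ 1.196 rad (68.5°).
Interpolate at f = 0.58 with slerp weights a = sin((1−f)δ)/sin δ ≈ 0.517, b = sin(fδ)/sin δ ≈ 0.687.
p = a·p₁ + b·p₂ ≈ (-0.643, 0.676, 0.360); φ = arcsin(p_z) ≈ 21.09°, λ = atan2(p_y, p_x) ≈ 133.54°.

≈ 21°N, 134°E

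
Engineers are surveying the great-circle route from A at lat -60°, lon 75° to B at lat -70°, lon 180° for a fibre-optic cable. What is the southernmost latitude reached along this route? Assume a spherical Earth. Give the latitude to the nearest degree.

≈ -75°

The great circle lies in the plane with unit normal n̂ = (p₁ × p₂)/|p₁ × p₂|.
Here n̂_z ≈ +0.259; the vertex latitude is φ_max = arccos|n̂_z| ≈ 75.0°.
Check via Clairaut: cos φ_max = |cos φ₁| · sin C = cos(60.0°)·sin(148.8°) ≈ 0.259, again giving ≈ 75.0°.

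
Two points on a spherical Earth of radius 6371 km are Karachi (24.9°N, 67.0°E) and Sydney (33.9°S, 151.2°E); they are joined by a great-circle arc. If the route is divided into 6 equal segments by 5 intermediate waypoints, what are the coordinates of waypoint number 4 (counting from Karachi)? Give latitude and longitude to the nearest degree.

≈ 16°S, 120°E

From cos δ = sin φ₁ sin φ₂ + cos φ₁ cos φ₂ cos Δλ, the central angle is δ ≈ 1.730 rad (99.1°).
Interpolate at f = 4/6 with slerp weights a = sin((1−f)δ)/sin δ ≈ 0.552, b = sin(fδ)/sin δ ≈ 0.926.
p = a·p₁ + b·p₂ ≈ (-0.478, 0.831, -0.284); φ = arcsin(p_z) ≈ -16.49°, λ = atan2(p_y, p_x) ≈ 119.88°.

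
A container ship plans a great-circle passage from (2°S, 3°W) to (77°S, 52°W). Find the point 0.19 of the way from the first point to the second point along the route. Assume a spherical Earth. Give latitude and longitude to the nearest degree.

Write both endpoints as unit vectors p₁, p₂ with components (cos φ cos λ, cos φ sin λ, sin φ).
The central angle between the endpoints is δ = arccos(p₁·p₂) ≈ 1.388 rad (79.5°).
Interpolate at f = 0.19 with slerp weights a = sin((1−f)δ)/sin δ ≈ 0.917, b = sin(fδ)/sin δ ≈ 0.265.
p = a·p₁ + b·p₂ ≈ (0.952, -0.095, -0.290); φ = arcsin(p_z) ≈ -16.88°, λ = atan2(p_y, p_x) ≈ -5.70°.

≈ (17°S, 6°W)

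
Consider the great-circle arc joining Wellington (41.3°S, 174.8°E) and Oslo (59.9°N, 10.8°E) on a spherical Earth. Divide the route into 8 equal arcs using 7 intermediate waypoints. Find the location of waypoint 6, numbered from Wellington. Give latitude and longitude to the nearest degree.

≈ 68°N, 111°E

Write both endpoints as unit vectors p₁, p₂ with components (cos φ cos λ, cos φ sin λ, sin φ).
The central angle between the endpoints is δ = arccos(p₁·p₂) ≈ 2.774 rad (158.9°).
Interpolate at f = 6/8 with slerp weights a = sin((1−f)δ)/sin δ ≈ 1.778, b = sin(fδ)/sin δ ≈ 2.429.
p = a·p₁ + b·p₂ ≈ (-0.134, 0.349, 0.927); φ = arcsin(p_z) ≈ 68.03°, λ = atan2(p_y, p_x) ≈ 111.01°.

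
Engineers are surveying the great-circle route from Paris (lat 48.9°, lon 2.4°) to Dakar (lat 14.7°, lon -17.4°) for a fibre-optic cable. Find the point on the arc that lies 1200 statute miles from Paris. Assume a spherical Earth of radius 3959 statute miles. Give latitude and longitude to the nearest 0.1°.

From cos δ = sin φ₁ sin φ₂ + cos φ₁ cos φ₂ cos Δλ, the central angle is δ ≈ 0.661 rad (37.9°). The total great-circle distance is δ·R ≈ 0.661 × 3959 ≈ 2616 mi, so the target fraction is f = 1200/2616 ≈ 0.459.
Interpolate at f ≈ 0.459 with slerp weights a = sin((1−f)δ)/sin δ ≈ 0.570, b = sin(fδ)/sin δ ≈ 0.486.
p = a·p₁ + b·p₂ ≈ (0.824, -0.125, 0.553); φ = arcsin(p_z) ≈ 33.59°, λ = atan2(p_y, p_x) ≈ -8.63°.

≈ lat 33.6°, lon -8.6°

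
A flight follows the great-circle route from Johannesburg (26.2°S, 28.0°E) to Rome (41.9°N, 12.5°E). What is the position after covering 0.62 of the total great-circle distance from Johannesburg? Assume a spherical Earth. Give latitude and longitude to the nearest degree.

≈ 16°N, 19°E

The haversine formula gives a central angle δ ≈ 1.215 rad (69.6°) between the endpoints.
Interpolate at f = 0.62 with slerp weights a = sin((1−f)δ)/sin δ ≈ 0.475, b = sin(fδ)/sin δ ≈ 0.730.
p = a·p₁ + b·p₂ ≈ (0.907, 0.318, 0.278); φ = arcsin(p_z) ≈ 16.11°, λ = atan2(p_y, p_x) ≈ 19.31°.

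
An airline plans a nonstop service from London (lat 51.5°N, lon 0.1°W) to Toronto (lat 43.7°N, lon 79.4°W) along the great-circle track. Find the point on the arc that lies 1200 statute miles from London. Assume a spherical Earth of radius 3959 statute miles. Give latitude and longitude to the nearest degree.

≈ lat 56°N, lon 29°W

Convert each endpoint to a unit vector on the sphere (x = cos φ cos λ, y = cos φ sin λ, z = sin φ).
The central angle between the endpoints is δ = arccos(p₁·p₂) ≈ 0.897 rad (51.4°). The total great-circle distance is δ·R ≈ 0.897 × 3959 ≈ 3550 mi, so the target fraction is f = 1200/3550 ≈ 0.338.
Interpolate at f ≈ 0.338 with slerp weights a = sin((1−f)δ)/sin δ ≈ 0.716, b = sin(fδ)/sin δ ≈ 0.382.
p = a·p₁ + b·p₂ ≈ (0.496, -0.272, 0.824); φ = arcsin(p_z) ≈ 55.51°, λ = atan2(p_y, p_x) ≈ -28.74°.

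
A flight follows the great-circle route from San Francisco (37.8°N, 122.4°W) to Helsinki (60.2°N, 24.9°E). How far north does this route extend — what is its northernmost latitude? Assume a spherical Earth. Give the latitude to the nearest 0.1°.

The great circle lies in the plane with unit normal n̂ = (p₁ × p₂)/|p₁ × p₂|.
Here n̂_z ≈ +0.217; the vertex latitude is φ_max = arccos|n̂_z| ≈ 77.5°.
Check via Clairaut: cos φ_max = |cos φ₁| · sin C = cos(37.8°)·sin(15.9°) ≈ 0.217, again giving ≈ 77.5°.

≈ 77.5°N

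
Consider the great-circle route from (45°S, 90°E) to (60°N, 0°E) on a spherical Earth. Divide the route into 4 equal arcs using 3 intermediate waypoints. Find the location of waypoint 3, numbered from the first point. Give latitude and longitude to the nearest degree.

≈ (38°N, 37°E)

From cos δ = sin φ₁ sin φ₂ + cos φ₁ cos φ₂ cos Δλ, the central angle is δ ≈ 2.230 rad (127.8°).
Interpolate at f = 3/4 with slerp weights a = sin((1−f)δ)/sin δ ≈ 0.669, b = sin(fδ)/sin δ ≈ 1.258.
p = a·p₁ + b·p₂ ≈ (0.629, 0.473, 0.617); φ = arcsin(p_z) ≈ 38.07°, λ = atan2(p_y, p_x) ≈ 36.94°.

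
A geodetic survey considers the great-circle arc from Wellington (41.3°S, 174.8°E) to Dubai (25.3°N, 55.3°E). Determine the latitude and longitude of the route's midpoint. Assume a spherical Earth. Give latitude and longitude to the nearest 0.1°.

The haversine formula gives a central angle δ ≈ 2.235 rad (128.1°) between the endpoints.
Interpolate at f = 1/2 with slerp weights a = sin((1−f)δ)/sin δ ≈ 1.142, b = sin(fδ)/sin δ ≈ 1.142.
p = a·p₁ + b·p₂ ≈ (-0.267, 0.926, -0.266); φ = arcsin(p_z) ≈ -15.41°, λ = atan2(p_y, p_x) ≈ 106.05°.

≈ 15.4°S, 106.1°E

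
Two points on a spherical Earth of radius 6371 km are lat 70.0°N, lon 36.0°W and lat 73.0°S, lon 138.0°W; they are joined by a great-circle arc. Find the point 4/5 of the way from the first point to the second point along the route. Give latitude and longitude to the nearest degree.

≈ lat 47°S, lon 97°W

The haversine formula gives a central angle δ ≈ 2.737 rad (156.8°) between the endpoints.
Interpolate at f = 4/5 with slerp weights a = sin((1−f)δ)/sin δ ≈ 1.324, b = sin(fδ)/sin δ ≈ 2.071.
p = a·p₁ + b·p₂ ≈ (-0.084, -0.671, -0.737); φ = arcsin(p_z) ≈ -47.44°, λ = atan2(p_y, p_x) ≈ -97.11°.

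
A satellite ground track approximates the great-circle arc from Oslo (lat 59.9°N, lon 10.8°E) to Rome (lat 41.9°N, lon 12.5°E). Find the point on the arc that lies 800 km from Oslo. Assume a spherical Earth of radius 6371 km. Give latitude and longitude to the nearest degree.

Convert each endpoint to a unit vector on the sphere (x = cos φ cos λ, y = cos φ sin λ, z = sin φ).
The central angle between the endpoints is δ = arccos(p₁·p₂) ≈ 0.315 rad (18.0°). The total great-circle distance is δ·R ≈ 0.315 × 6371 ≈ 2005 km, so the target fraction is f = 800/2005 ≈ 0.399.
Interpolate at f ≈ 0.399 with slerp weights a = sin((1−f)δ)/sin δ ≈ 0.607, b = sin(fδ)/sin δ ≈ 0.405.
p = a·p₁ + b·p₂ ≈ (0.593, 0.122, 0.796); φ = arcsin(p_z) ≈ 52.72°, λ = atan2(p_y, p_x) ≈ 11.65°.

≈ lat 53°N, lon 12°E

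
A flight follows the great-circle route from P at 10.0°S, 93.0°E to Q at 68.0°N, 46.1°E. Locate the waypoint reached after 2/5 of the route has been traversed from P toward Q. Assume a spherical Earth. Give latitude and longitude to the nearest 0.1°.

Write both endpoints as unit vectors p₁, p₂ with components (cos φ cos λ, cos φ sin λ, sin φ).
The central angle between the endpoints is δ = arccos(p₁·p₂) ≈ 1.480 rad (84.8°).
Interpolate at f = 2/5 with slerp weights a = sin((1−f)δ)/sin δ ≈ 0.779, b = sin(fδ)/sin δ ≈ 0.560.
p = a·p₁ + b·p₂ ≈ (0.105, 0.917, 0.384); φ = arcsin(p_z) ≈ 22.59°, λ = atan2(p_y, p_x) ≈ 83.45°.

≈ 22.6°N, 83.4°E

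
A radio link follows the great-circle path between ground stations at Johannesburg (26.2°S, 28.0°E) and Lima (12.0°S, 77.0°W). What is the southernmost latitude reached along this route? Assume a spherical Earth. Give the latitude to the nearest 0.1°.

≈ 31.2°S

The great circle lies in the plane with unit normal n̂ = (p₁ × p₂)/|p₁ × p₂|.
Here n̂_z ≈ -0.856; the vertex latitude is φ_max = arccos|n̂_z| ≈ 31.2°.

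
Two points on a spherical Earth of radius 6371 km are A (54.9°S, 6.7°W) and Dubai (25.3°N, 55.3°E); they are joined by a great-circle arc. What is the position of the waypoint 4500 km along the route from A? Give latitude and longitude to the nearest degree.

≈ (24°S, 28°E)

Write both endpoints as unit vectors p₁, p₂ with components (cos φ cos λ, cos φ sin λ, sin φ).
The central angle between the endpoints is δ = arccos(p₁·p₂) ≈ 1.677 rad (96.1°). The total great-circle distance is δ·R ≈ 1.677 × 6371 ≈ 10681 km, so the target fraction is f = 4500/10681 ≈ 0.421.
Interpolate at f ≈ 0.421 with slerp weights a = sin((1−f)δ)/sin δ ≈ 0.830, b = sin(fδ)/sin δ ≈ 0.653.
p = a·p₁ + b·p₂ ≈ (0.810, 0.429, -0.400); φ = arcsin(p_z) ≈ -23.57°, λ = atan2(p_y, p_x) ≈ 27.94°.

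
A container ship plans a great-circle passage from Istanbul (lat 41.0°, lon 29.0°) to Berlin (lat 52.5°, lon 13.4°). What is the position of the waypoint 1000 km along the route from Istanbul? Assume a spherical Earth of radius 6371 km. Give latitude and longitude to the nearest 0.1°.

≈ lat 47.9°, lon 20.9°

Convert each endpoint to a unit vector on the sphere (x = cos φ cos λ, y = cos φ sin λ, z = sin φ).
The central angle between the endpoints is δ = arccos(p₁·p₂) ≈ 0.273 rad (15.6°). The total great-circle distance is δ·R ≈ 0.273 × 6371 ≈ 1738 km, so the target fraction is f = 1000/1738 ≈ 0.575.
Interpolate at f ≈ 0.575 with slerp weights a = sin((1−f)δ)/sin δ ≈ 0.429, b = sin(fδ)/sin δ ≈ 0.580.
p = a·p₁ + b·p₂ ≈ (0.627, 0.239, 0.742); φ = arcsin(p_z) ≈ 47.88°, λ = atan2(p_y, p_x) ≈ 20.86°.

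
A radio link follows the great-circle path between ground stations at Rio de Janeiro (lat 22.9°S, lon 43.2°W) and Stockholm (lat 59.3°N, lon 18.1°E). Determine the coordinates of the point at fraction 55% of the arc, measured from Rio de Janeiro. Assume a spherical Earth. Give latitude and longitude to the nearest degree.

Convert each endpoint to a unit vector on the sphere (x = cos φ cos λ, y = cos φ sin λ, z = sin φ).
The central angle between the endpoints is δ = arccos(p₁·p₂) ≈ 1.680 rad (96.2°).
Interpolate at f = 0.55 with slerp weights a = sin((1−f)δ)/sin δ ≈ 0.690, b = sin(fδ)/sin δ ≈ 0.803.
p = a·p₁ + b·p₂ ≈ (0.853, -0.308, 0.422); φ = arcsin(p_z) ≈ 24.94°, λ = atan2(p_y, p_x) ≈ -19.84°.

≈ lat 25°N, lon 20°W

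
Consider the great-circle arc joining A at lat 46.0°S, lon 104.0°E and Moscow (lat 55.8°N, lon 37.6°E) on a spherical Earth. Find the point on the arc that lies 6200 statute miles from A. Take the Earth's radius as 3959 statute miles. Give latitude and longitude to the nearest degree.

≈ lat 34°N, lon 60°E

Write both endpoints as unit vectors p₁, p₂ with components (cos φ cos λ, cos φ sin λ, sin φ).
The central angle between the endpoints is δ = arccos(p₁·p₂) ≈ 2.025 rad (116.0°). The total great-circle distance is δ·R ≈ 2.025 × 3959 ≈ 8016 mi, so the target fraction is f = 6200/8016 ≈ 0.773.
Interpolate at f ≈ 0.773 with slerp weights a = sin((1−f)δ)/sin δ ≈ 0.493, b = sin(fδ)/sin δ ≈ 1.113.
p = a·p₁ + b·p₂ ≈ (0.413, 0.714, 0.566); φ = arcsin(p_z) ≈ 34.46°, λ = atan2(p_y, p_x) ≈ 59.96°.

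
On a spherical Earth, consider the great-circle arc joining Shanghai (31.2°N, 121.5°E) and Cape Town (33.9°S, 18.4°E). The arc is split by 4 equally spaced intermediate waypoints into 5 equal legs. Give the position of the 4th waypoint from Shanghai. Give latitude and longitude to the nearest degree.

Convert each endpoint to a unit vector on the sphere (x = cos φ cos λ, y = cos φ sin λ, z = sin φ).
The central angle between the endpoints is δ = arccos(p₁·p₂) ≈ 2.037 rad (116.7°).
Interpolate at f = 4/5 with slerp weights a = sin((1−f)δ)/sin δ ≈ 0.444, b = sin(fδ)/sin δ ≈ 1.118.
p = a·p₁ + b·p₂ ≈ (0.682, 0.616, -0.394); φ = arcsin(p_z) ≈ -23.18°, λ = atan2(p_y, p_x) ≈ 42.11°.

≈ (23°S, 42°E)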